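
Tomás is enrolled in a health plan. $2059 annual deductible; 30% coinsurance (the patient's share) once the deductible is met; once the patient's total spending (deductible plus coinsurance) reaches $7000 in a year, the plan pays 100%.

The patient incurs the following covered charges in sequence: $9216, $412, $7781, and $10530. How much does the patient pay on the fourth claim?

$336

Claim 1 ($9216): deductible takes $2059, $7157 remains; 30% of $7157 = $2147.10. Patient owes $4206.10 (running OOP $4206.10).
Claim 2 ($412): deductible met; 30% of $412 = $123.60. Cost to patient: $123.60. OOP to date $4329.70.
Claim 3 ($7781): deductible already satisfied, so patient's share is 30% × $7781 = $2334.30. Patient pays $2334.30; OOP now $6664.
Claim 4 ($10530): 30% coinsurance on $10530 = $3159. Adding that to $6664 gives $9823, past the $7000 cap; patient pays only $7000 − $6664 = $336.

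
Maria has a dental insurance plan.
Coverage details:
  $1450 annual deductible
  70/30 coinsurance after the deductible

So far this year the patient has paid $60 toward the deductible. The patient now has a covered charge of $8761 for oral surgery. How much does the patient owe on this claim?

$3601.30

$60 of the $1450 deductible is already met, leaving $1390.
That leaves $8761 − $1390 = $7371 for coinsurance.
Coinsurance: $7371 × 30% = $2211.30.
Patient responsibility: $1390 + $2211.30 = $3601.30.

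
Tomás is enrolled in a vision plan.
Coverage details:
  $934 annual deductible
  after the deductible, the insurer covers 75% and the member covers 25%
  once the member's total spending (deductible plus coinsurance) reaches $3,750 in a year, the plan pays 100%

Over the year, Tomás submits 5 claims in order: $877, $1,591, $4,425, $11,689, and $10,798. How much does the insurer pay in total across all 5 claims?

Claim 1 ($877): fully absorbed by the deductible. Cost to member: $877. OOP to date $877. Insurer: $877 − $877 = $0.
Claim 2 ($1,591): $57 to deductible, leaving $1,534; 25% of $1,534 = $383.50. Member pays $440.50; OOP now $1,317.50. Plan pays $1,591 − $440.50 = $1,150.50.
Claim 3 ($4,425): deductible met; 25% of $4,425 = $1,106.25. Cost to member: $1,106.25. OOP to date $2,423.75. Plan pays $4,425 − $1,106.25 = $3,318.75.
Claim 4 ($11,689): deductible met; 25% of $11,689 = $2,922.25. OOP would hit $5,346 > $3,750, so the cap limits the member to $3,750 − $2,423.75 = $1,326.25. Insurer: $11,689 − $1,326.25 = $10,362.75.
Claim 5 ($10,798): deductible met; 25% of $10,798 = $2,699.50. Adding that to $3,750 gives $6,449.50, past the $3,750 cap; member pays only $3,750 − $3,750 = $0. Plan pays $10,798 − $0 = $10,798.
Insurer total: $0 + $1,150.50 + $3,318.75 + $10,362.75 + $10,798 = $25,630.

$25,630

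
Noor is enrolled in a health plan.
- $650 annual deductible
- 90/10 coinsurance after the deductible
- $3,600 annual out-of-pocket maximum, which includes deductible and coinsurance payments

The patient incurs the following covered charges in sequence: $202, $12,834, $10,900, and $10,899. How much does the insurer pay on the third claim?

$9,810

Bill 1, $202: entire amount goes to the deductible. Cost to patient: $202. OOP to date $202. Insurer: $202 − $202 = $0.
Bill 2, $12,834: deductible takes $448, $12,386 remains; 10% of $12,386 = $1,238.60. Cost to patient: $1,686.60. OOP to date $1,888.60. Insurer: $12,834 − $1,686.60 = $11,147.40.
Bill 3, $10,900: deductible already satisfied, so patient's share is 10% × $10,900 = $1,090. Patient owes $1,090 (running OOP $2,978.60). Insurer: $10,900 − $1,090 = $9,810.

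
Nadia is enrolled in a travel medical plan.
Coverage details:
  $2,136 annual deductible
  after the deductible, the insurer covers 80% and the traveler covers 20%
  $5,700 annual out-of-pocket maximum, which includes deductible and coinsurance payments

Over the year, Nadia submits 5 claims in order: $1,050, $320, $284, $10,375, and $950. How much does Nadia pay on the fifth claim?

Claim 1 — $1,050: entire amount goes to the deductible. Traveler owes $1,050 (running OOP $1,050).
Claim 2 — $320: all of it applies to the deductible. Cost to traveler: $320. OOP to date $1,370.
Claim 3 — $284: entire amount goes to the deductible. Traveler pays $284; OOP now $1,654.
Claim 4 — $10,375: $482 to deductible, leaving $9,893; coinsurance $9,893 × 20% = $1,978.60. Traveler owes $2,460.60 (running OOP $4,114.60).
Claim 5 — $950: deductible met; 20% of $950 = $190. Cost to traveler: $190. OOP to date $4,304.60.

$190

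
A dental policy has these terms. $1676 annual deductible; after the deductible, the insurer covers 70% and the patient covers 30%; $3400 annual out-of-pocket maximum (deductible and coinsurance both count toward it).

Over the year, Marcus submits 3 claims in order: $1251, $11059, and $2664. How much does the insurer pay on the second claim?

#1 ($1251): fully absorbed by the deductible. Cost to patient: $1251. OOP to date $1251. Insurer: $1251 − $1251 = $0.
#2 ($11059): deductible takes $425, $10634 remains; 30% of $10634 = $3190.20. Deductible plus coinsurance: $425 + $3190.20 = $3615.20. That would push OOP to $4866.20, over the $3400 cap, so patient pays $3400 − $1251 = $2149. Plan pays $11059 − $2149 = $8910.

$8910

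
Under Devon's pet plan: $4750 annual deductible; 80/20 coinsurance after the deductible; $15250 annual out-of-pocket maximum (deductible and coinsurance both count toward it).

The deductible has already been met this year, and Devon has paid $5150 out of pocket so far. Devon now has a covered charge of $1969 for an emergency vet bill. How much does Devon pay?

The deductible is already satisfied, so the full bill goes to coinsurance.
Owner's 20% share of $1969 is $393.80.
Year-to-date out-of-pocket becomes $5150 + $393.80 = $5543.80, still under the $15250 maximum, so no cap applies.

$393.80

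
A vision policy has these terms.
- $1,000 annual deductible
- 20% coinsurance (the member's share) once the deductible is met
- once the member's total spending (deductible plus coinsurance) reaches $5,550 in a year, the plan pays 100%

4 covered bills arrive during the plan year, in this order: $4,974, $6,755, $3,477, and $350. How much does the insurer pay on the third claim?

Bill 1, $4,974: $1,000 to deductible, leaving $3,974; 20% of $3,974 = $794.80. Cost to member: $1,794.80. OOP to date $1,794.80. Insurer: $4,974 − $1,794.80 = $3,179.20.
Bill 2, $6,755: deductible met; 20% of $6,755 = $1,351. Cost to member: $1,351. OOP to date $3,145.80. Insurer: $6,755 − $1,351 = $5,404.
Bill 3, $3,477: deductible already satisfied, so member's share is 20% × $3,477 = $695.40. Cost to member: $695.40. OOP to date $3,841.20. Insurer: $3,477 − $695.40 = $2,781.60.

$2,781.60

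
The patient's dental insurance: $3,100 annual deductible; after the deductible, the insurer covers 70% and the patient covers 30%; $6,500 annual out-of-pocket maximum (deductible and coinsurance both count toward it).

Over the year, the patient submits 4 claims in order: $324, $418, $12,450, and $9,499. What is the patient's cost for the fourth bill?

Bill 1, $324: entire amount goes to the deductible. Patient owes $324 (running OOP $324).
Bill 2, $418: entire amount goes to the deductible. Patient pays $418; OOP now $742.
Bill 3, $12,450: $2,358 to deductible, leaving $10,092; patient's 30% is $3,027.60. Patient pays $5,385.60; OOP now $6,127.60.
Bill 4, $9,499: deductible already satisfied, so patient's share is 30% × $9,499 = $2,849.70. OOP would hit $8,977.30 > $6,500, so the cap limits the patient to $6,500 − $6,127.60 = $372.40.

$372.40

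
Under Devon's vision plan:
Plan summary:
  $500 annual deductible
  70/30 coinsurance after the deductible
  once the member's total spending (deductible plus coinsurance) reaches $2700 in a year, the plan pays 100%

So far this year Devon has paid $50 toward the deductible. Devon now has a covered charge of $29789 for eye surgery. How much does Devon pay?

$50 of the $500 deductible is already met, leaving $450.
The remaining $29339 (= $29789 − $450) moves to coinsurance.
Coinsurance: $29339 × 30% = $8801.70.
Member responsibility before any cap: $450 + $8801.70 = $9251.70.
Year-to-date out-of-pocket would reach $50 + $9251.70 = $9301.70, above the $2700 maximum, so the member pays only $2700 − $50 = $2650.

$2650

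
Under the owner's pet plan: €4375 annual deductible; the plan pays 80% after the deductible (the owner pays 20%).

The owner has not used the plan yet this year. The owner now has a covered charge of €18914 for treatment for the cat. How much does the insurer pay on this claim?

Nothing has been paid toward the €4375 deductible, so the first €4375 of this charge is applied there.
After the €4375 deductible portion, €18914 − €4375 = €14539 is subject to coinsurance.
20% of €14539 = €2907.80 falls to the owner.
Owner responsibility: €4375 + €2907.80 = €7282.80.
The insurer covers the remainder: €18914 − €7282.80 = €11631.20.

€11631.20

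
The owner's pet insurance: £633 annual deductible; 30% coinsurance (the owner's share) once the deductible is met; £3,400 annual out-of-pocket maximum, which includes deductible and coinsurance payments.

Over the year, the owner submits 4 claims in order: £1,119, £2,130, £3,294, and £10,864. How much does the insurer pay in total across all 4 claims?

#1 (£1,119): £633 to deductible, leaving £486; 30% of £486 = £145.80. Cost to owner: £778.80. OOP to date £778.80. Plan pays £1,119 − £778.80 = £340.20.
#2 (£2,130): 30% coinsurance on £2,130 = £639. Cost to owner: £639. OOP to date £1,417.80. Insurer: £2,130 − £639 = £1,491.
#3 (£3,294): deductible already satisfied, so owner's share is 30% × £3,294 = £988.20. Cost to owner: £988.20. OOP to date £2,406. Insurer: £3,294 − £988.20 = £2,305.80.
#4 (£10,864): deductible met; 30% of £10,864 = £3,259.20. Adding that to £2,406 gives £5,665.20, past the £3,400 cap; owner pays only £3,400 − £2,406 = £994. Insurer: £10,864 − £994 = £9,870.
Insurer total: £340.20 + £1,491 + £2,305.80 + £9,870 = £14,007.

£14,007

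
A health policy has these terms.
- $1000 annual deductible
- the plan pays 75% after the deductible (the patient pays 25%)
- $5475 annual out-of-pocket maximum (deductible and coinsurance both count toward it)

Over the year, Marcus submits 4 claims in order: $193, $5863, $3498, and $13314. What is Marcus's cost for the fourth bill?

$2336.50

Claim 1 ($193): all of it applies to the deductible. Patient owes $193 (running OOP $193).
Claim 2 ($5863): deductible takes $807, $5056 remains; 25% of $5056 = $1264. Cost to patient: $2071. OOP to date $2264.
Claim 3 ($3498): deductible already satisfied, so patient's share is 25% × $3498 = $874.50. Cost to patient: $874.50. OOP to date $3138.50.
Claim 4 ($13314): deductible already satisfied, so patient's share is 25% × $13314 = $3328.50. That would push OOP to $6467, over the $5475 cap, so patient pays $5475 − $3138.50 = $2336.50.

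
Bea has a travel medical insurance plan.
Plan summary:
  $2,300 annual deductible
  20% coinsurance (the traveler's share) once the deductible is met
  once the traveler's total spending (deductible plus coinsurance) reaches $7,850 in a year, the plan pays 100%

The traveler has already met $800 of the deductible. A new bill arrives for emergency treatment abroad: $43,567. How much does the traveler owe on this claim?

$7,050

Remaining deductible: $2,300 − $800 = $1,500.
That leaves $43,567 − $1,500 = $42,067 for coinsurance.
Coinsurance: $42,067 × 20% = $8,413.40.
So the traveler owes $1,500 + $8,413.40 = $9,913.40 before any cap.
Year-to-date out-of-pocket would reach $800 + $9,913.40 = $10,713.40, above the $7,850 maximum, so the traveler pays only $7,850 − $800 = $7,050.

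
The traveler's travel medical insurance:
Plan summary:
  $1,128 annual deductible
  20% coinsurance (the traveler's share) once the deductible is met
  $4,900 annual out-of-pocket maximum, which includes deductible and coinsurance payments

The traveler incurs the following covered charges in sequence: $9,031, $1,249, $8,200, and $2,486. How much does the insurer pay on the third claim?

#1 ($9,031): $1,128 to deductible, leaving $7,903; coinsurance $7,903 × 20% = $1,580.60. Traveler owes $2,708.60 (running OOP $2,708.60). Plan pays $9,031 − $2,708.60 = $6,322.40.
#2 ($1,249): 20% coinsurance on $1,249 = $249.80. Cost to traveler: $249.80. OOP to date $2,958.40. Plan pays $1,249 − $249.80 = $999.20.
#3 ($8,200): 20% coinsurance on $8,200 = $1,640. Cost to traveler: $1,640. OOP to date $4,598.40. Insurer: $8,200 − $1,640 = $6,560.

$6,560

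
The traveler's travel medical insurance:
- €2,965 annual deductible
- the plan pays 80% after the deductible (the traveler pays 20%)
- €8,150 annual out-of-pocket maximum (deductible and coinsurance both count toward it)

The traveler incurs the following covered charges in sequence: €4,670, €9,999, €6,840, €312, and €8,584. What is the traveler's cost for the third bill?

Claim 1 — €4,670: €2,965 to deductible, leaving €1,705; 20% of €1,705 = €341. Traveler owes €3,306 (running OOP €3,306).
Claim 2 — €9,999: deductible met; 20% of €9,999 = €1,999.80. Cost to traveler: €1,999.80. OOP to date €5,305.80.
Claim 3 — €6,840: 20% coinsurance on €6,840 = €1,368. Traveler pays €1,368; OOP now €6,673.80.

€1,368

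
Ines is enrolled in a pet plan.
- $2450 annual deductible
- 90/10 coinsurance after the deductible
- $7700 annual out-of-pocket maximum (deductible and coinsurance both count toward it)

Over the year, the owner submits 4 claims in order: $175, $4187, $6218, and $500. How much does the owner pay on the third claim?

$621.80

Claim 1 ($175): fully absorbed by the deductible. Cost to owner: $175. OOP to date $175.
Claim 2 ($4187): $2275 finishes the deductible; $1912 goes to coinsurance; owner's 10% is $191.20. Cost to owner: $2466.20. OOP to date $2641.20.
Claim 3 ($6218): deductible met; 10% of $6218 = $621.80. Cost to owner: $621.80. OOP to date $3263.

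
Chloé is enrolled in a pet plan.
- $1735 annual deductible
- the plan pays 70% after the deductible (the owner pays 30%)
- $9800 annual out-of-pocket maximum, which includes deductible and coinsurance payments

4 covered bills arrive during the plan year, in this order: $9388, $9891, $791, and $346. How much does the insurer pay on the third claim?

$553.70

Bill 1, $9388: $1735 to deductible, leaving $7653; coinsurance $7653 × 30% = $2295.90. Owner owes $4030.90 (running OOP $4030.90). Plan pays $9388 − $4030.90 = $5357.10.
Bill 2, $9891: deductible met; 30% of $9891 = $2967.30. Cost to owner: $2967.30. OOP to date $6998.20. Plan pays $9891 − $2967.30 = $6923.70.
Bill 3, $791: deductible already satisfied, so owner's share is 30% × $791 = $237.30. Owner pays $237.30; OOP now $7235.50. Insurer: $791 − $237.30 = $553.70.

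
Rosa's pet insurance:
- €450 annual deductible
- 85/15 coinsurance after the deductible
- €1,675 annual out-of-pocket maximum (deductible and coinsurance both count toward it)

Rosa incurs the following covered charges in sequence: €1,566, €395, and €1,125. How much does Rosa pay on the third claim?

€168.75

Bill 1, €1,566: deductible takes €450, €1,116 remains; coinsurance €1,116 × 15% = €167.40. Owner pays €617.40; OOP now €617.40.
Bill 2, €395: deductible already satisfied, so owner's share is 15% × €395 = €59.25. Owner pays €59.25; OOP now €676.65.
Bill 3, €1,125: 15% coinsurance on €1,125 = €168.75. Owner owes €168.75 (running OOP €845.40).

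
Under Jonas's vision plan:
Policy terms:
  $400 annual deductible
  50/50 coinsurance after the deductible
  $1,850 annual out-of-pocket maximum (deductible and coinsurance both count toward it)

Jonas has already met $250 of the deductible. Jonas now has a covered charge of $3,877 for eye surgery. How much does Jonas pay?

$250 of the $400 deductible is already met, leaving $150.
That leaves $3,877 − $150 = $3,727 for coinsurance.
Coinsurance: $3,727 × 50% = $1,863.50.
That puts the member's cost at $150 + $1,863.50 = $2,013.50 before any cap.
That would bring total out-of-pocket to $2,263.50, past the $1,850 cap. The member is capped at $1,850 − $250 = $1,600 on this claim.

$1,600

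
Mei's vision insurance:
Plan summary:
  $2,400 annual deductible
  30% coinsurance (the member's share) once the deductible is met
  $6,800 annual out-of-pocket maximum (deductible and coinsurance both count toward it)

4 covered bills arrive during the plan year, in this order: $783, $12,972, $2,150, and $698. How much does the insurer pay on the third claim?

$1,505

Bill 1, $783: entire amount goes to the deductible. Member pays $783; OOP now $783. Plan pays $783 − $783 = $0.
Bill 2, $12,972: $1,617 to deductible, leaving $11,355; coinsurance $11,355 × 30% = $3,406.50. Member pays $5,023.50; OOP now $5,806.50. Insurer: $12,972 − $5,023.50 = $7,948.50.
Bill 3, $2,150: 30% coinsurance on $2,150 = $645. Member owes $645 (running OOP $6,451.50). Insurer: $2,150 − $645 = $1,505.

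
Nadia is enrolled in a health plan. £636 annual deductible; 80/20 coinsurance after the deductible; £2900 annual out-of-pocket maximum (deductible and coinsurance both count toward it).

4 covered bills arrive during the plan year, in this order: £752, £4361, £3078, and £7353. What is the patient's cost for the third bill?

Claim 1 (£752): £636 finishes the deductible; £116 goes to coinsurance; 20% of £116 = £23.20. Patient pays £659.20; OOP now £659.20.
Claim 2 (£4361): deductible met; 20% of £4361 = £872.20. Cost to patient: £872.20. OOP to date £1531.40.
Claim 3 (£3078): deductible met; 20% of £3078 = £615.60. Patient pays £615.60; OOP now £2147.

£615.60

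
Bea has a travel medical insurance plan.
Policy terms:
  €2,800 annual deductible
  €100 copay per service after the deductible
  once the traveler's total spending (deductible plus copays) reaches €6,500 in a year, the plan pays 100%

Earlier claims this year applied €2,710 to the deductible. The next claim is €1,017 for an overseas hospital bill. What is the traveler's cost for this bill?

€190

€2,710 of the €2,800 deductible is already met, leaving €90.
That leaves €1,017 − €90 = €927 for the copay.
Copay on this service: €100.
So the traveler owes €90 + €100 = €190 before any cap.
Total out-of-pocket so far would be €2,710 + €190 = €2,900, below the €6,500 cap — no reduction.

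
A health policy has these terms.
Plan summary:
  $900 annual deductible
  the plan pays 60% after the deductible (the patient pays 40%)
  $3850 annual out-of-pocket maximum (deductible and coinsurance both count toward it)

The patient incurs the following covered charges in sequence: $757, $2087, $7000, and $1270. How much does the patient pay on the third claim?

Claim 1 — $757: all of it applies to the deductible. Cost to patient: $757. OOP to date $757.
Claim 2 — $2087: $143 to deductible, leaving $1944; patient's 40% is $777.60. Patient pays $920.60; OOP now $1677.60.
Claim 3 — $7000: 40% coinsurance on $7000 = $2800. Adding that to $1677.60 gives $4477.60, past the $3850 cap; patient pays only $3850 − $1677.60 = $2172.40.

$2172.40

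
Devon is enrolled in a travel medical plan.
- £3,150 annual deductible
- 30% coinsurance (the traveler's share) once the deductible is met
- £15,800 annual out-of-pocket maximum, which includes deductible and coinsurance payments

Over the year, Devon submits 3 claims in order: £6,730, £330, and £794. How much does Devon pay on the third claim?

Claim 1 (£6,730): £3,150 finishes the deductible; £3,580 goes to coinsurance; 30% of £3,580 = £1,074. Traveler pays £4,224; OOP now £4,224.
Claim 2 (£330): deductible already satisfied, so traveler's share is 30% × £330 = £99. Traveler owes £99 (running OOP £4,323).
Claim 3 (£794): deductible met; 30% of £794 = £238.20. Cost to traveler: £238.20. OOP to date £4,561.20.

£238.20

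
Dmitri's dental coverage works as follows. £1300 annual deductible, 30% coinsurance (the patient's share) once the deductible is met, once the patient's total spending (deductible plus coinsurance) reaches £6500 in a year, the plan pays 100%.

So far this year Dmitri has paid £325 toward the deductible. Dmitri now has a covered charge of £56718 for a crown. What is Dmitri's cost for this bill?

Remaining deductible: £1300 − £325 = £975.
That leaves £56718 − £975 = £55743 for coinsurance.
Patient's 30% share of £55743 is £16722.90.
So the patient owes £975 + £16722.90 = £17697.90 before any cap.
Year-to-date out-of-pocket would reach £325 + £17697.90 = £18022.90, above the £6500 maximum, so the patient pays only £6500 − £325 = £6175.

£6175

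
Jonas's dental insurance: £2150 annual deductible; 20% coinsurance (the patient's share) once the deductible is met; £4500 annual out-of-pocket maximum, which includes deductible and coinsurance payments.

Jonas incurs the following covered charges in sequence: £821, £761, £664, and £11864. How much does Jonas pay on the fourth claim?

Claim 1 — £821: fully absorbed by the deductible. Patient owes £821 (running OOP £821).
Claim 2 — £761: fully absorbed by the deductible. Patient pays £761; OOP now £1582.
Claim 3 — £664: £568 to deductible, leaving £96; 20% of £96 = £19.20. Patient pays £587.20; OOP now £2169.20.
Claim 4 — £11864: 20% coinsurance on £11864 = £2372.80. Adding that to £2169.20 gives £4542, past the £4500 cap; patient pays only £4500 − £2169.20 = £2330.80.

£2330.80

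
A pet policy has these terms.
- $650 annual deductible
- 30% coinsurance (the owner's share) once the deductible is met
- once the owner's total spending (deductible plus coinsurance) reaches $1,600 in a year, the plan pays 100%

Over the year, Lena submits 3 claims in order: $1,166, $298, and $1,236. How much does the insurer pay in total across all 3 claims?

$1,435

#1 ($1,166): $650 finishes the deductible; $516 goes to coinsurance; coinsurance $516 × 30% = $154.80. Cost to owner: $804.80. OOP to date $804.80. Plan pays $1,166 − $804.80 = $361.20.
#2 ($298): deductible already satisfied, so owner's share is 30% × $298 = $89.40. Owner owes $89.40 (running OOP $894.20). Insurer: $298 − $89.40 = $208.60.
#3 ($1,236): deductible met; 30% of $1,236 = $370.80. Owner pays $370.80; OOP now $1,265. Insurer: $1,236 − $370.80 = $865.20.
Insurer total = bills − owner's total = $2,700 − $1,265 = $1,435.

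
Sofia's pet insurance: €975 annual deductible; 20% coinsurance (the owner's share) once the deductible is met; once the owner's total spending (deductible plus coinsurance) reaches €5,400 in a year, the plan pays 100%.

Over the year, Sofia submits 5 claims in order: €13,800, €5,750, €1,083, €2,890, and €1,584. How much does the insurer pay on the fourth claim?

€2,396.60

#1 (€13,800): €975 to deductible, leaving €12,825; 20% of €12,825 = €2,565. Owner pays €3,540; OOP now €3,540. Insurer: €13,800 − €3,540 = €10,260.
#2 (€5,750): deductible met; 20% of €5,750 = €1,150. Cost to owner: €1,150. OOP to date €4,690. Plan pays €5,750 − €1,150 = €4,600.
#3 (€1,083): 20% coinsurance on €1,083 = €216.60. Owner pays €216.60; OOP now €4,906.60. Insurer: €1,083 − €216.60 = €866.40.
#4 (€2,890): deductible met; 20% of €2,890 = €578. Adding that to €4,906.60 gives €5,484.60, past the €5,400 cap; owner pays only €5,400 − €4,906.60 = €493.40. Plan pays €2,890 − €493.40 = €2,396.60.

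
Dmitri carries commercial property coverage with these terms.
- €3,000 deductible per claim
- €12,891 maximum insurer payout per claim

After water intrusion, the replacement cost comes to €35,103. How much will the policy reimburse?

€12,891

Subtract the deductible: €35,103 − €3,000 = €32,103.
The €12,891 per-incident cap binds; insurer pays €12,891.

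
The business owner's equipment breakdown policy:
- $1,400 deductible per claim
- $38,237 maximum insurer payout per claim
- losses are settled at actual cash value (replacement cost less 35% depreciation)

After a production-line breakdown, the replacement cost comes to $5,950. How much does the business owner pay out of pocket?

$3,482.50

At 35% depreciation, ACV = $5,950 − $2,082.50 = $3,867.50.
Less the $1,400 deductible: $3,867.50 − $1,400 = $2,467.50.
$2,467.50 ≤ $38,237, so the limit doesn't bind; insurer pays $2,467.50.
Out of pocket: $5,950 − $2,467.50 = $3,482.50.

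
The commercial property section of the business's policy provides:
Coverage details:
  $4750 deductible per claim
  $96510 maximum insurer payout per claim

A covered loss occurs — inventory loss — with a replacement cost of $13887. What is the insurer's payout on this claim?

After the deductible, $13887 − $4750 = $9137 remains.
$9137 ≤ $96510, so the limit doesn't bind; insurer pays $9137.

$9137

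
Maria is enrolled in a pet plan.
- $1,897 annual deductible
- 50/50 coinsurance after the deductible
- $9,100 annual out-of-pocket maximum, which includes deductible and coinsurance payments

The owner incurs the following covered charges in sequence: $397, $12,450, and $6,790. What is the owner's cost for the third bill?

$1,728

#1 ($397): entire amount goes to the deductible. Cost to owner: $397. OOP to date $397.
#2 ($12,450): deductible takes $1,500, $10,950 remains; coinsurance $10,950 × 50% = $5,475. Owner pays $6,975; OOP now $7,372.
#3 ($6,790): deductible already satisfied, so owner's share is 50% × $6,790 = $3,395. OOP would hit $10,767 > $9,100, so the cap limits the owner to $9,100 − $7,372 = $1,728.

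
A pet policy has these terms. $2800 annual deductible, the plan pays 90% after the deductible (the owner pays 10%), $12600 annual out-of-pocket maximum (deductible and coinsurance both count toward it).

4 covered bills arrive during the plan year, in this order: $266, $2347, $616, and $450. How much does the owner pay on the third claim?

Claim 1 — $266: all of it applies to the deductible. Owner pays $266; OOP now $266.
Claim 2 — $2347: all of it applies to the deductible. Cost to owner: $2347. OOP to date $2613.
Claim 3 — $616: $187 finishes the deductible; $429 goes to coinsurance; owner's 10% is $42.90. Cost to owner: $229.90. OOP to date $2842.90.

$229.90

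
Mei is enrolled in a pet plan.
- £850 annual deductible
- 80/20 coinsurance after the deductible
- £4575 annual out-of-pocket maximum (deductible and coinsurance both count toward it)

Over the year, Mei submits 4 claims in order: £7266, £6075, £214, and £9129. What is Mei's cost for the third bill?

Claim 1 (£7266): deductible takes £850, £6416 remains; coinsurance £6416 × 20% = £1283.20. Owner pays £2133.20; OOP now £2133.20.
Claim 2 (£6075): 20% coinsurance on £6075 = £1215. Owner pays £1215; OOP now £3348.20.
Claim 3 (£214): 20% coinsurance on £214 = £42.80. Owner owes £42.80 (running OOP £3391).

£42.80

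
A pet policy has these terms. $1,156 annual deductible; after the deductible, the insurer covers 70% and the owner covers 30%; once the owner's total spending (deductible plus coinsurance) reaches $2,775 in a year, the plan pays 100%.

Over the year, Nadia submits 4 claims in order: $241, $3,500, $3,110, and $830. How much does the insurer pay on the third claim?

$2,266.50

Bill 1, $241: all of it applies to the deductible. Owner pays $241; OOP now $241. Insurer: $241 − $241 = $0.
Bill 2, $3,500: $915 finishes the deductible; $2,585 goes to coinsurance; owner's 30% is $775.50. Owner owes $1,690.50 (running OOP $1,931.50). Insurer: $3,500 − $1,690.50 = $1,809.50.
Bill 3, $3,110: deductible already satisfied, so owner's share is 30% × $3,110 = $933. Adding that to $1,931.50 gives $2,864.50, past the $2,775 cap; owner pays only $2,775 − $1,931.50 = $843.50. Insurer: $3,110 − $843.50 = $2,266.50.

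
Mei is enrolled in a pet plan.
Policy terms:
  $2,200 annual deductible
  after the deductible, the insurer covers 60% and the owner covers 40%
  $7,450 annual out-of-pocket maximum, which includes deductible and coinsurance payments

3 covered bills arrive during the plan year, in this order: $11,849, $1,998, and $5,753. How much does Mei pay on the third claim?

Bill 1, $11,849: $2,200 finishes the deductible; $9,649 goes to coinsurance; coinsurance $9,649 × 40% = $3,859.60. Cost to owner: $6,059.60. OOP to date $6,059.60.
Bill 2, $1,998: deductible already satisfied, so owner's share is 40% × $1,998 = $799.20. Owner owes $799.20 (running OOP $6,858.80).
Bill 3, $5,753: deductible met; 40% of $5,753 = $2,301.20. OOP would hit $9,160 > $7,450, so the cap limits the owner to $7,450 − $6,858.80 = $591.20.

$591.20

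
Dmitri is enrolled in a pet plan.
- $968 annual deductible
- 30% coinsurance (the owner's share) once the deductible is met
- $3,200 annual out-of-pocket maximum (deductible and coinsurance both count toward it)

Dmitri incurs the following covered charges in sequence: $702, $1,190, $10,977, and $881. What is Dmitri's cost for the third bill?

#1 ($702): all of it applies to the deductible. Cost to owner: $702. OOP to date $702.
#2 ($1,190): deductible takes $266, $924 remains; coinsurance $924 × 30% = $277.20. Cost to owner: $543.20. OOP to date $1,245.20.
#3 ($10,977): 30% coinsurance on $10,977 = $3,293.10. Adding that to $1,245.20 gives $4,538.30, past the $3,200 cap; owner pays only $3,200 − $1,245.20 = $1,954.80.

$1,954.80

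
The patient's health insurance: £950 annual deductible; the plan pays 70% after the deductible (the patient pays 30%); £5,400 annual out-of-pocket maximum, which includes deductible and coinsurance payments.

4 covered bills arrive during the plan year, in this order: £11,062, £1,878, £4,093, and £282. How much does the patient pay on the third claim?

Claim 1 (£11,062): deductible takes £950, £10,112 remains; 30% of £10,112 = £3,033.60. Patient pays £3,983.60; OOP now £3,983.60.
Claim 2 (£1,878): deductible met; 30% of £1,878 = £563.40. Patient pays £563.40; OOP now £4,547.
Claim 3 (£4,093): 30% coinsurance on £4,093 = £1,227.90. Adding that to £4,547 gives £5,774.90, past the £5,400 cap; patient pays only £5,400 − £4,547 = £853.

£853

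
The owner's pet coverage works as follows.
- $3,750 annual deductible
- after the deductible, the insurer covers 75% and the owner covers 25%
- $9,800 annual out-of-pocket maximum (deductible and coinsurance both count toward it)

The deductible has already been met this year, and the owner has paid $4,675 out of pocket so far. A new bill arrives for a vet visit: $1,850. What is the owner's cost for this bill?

The deductible is already satisfied, so the full bill goes to coinsurance.
Coinsurance: $1,850 × 25% = $462.50.
Cumulative spending $4,675 + $462.50 = $5,137.50 stays under the $9,800 maximum.

$462.50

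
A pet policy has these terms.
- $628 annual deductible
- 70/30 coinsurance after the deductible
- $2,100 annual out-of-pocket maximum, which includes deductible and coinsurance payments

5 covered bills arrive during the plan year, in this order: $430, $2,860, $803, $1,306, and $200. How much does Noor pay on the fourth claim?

$391.80

Bill 1, $430: all of it applies to the deductible. Owner owes $430 (running OOP $430).
Bill 2, $2,860: deductible takes $198, $2,662 remains; owner's 30% is $798.60. Owner pays $996.60; OOP now $1,426.60.
Bill 3, $803: deductible already satisfied, so owner's share is 30% × $803 = $240.90. Owner pays $240.90; OOP now $1,667.50.
Bill 4, $1,306: deductible met; 30% of $1,306 = $391.80. Owner pays $391.80; OOP now $2,059.30.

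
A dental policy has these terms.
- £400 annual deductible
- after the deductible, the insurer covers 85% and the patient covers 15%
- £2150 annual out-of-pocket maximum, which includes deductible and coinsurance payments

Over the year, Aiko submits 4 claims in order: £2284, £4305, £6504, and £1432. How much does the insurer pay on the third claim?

Claim 1 (£2284): £400 to deductible, leaving £1884; patient's 15% is £282.60. Patient pays £682.60; OOP now £682.60. Insurer: £2284 − £682.60 = £1601.40.
Claim 2 (£4305): deductible met; 15% of £4305 = £645.75. Patient pays £645.75; OOP now £1328.35. Insurer: £4305 − £645.75 = £3659.25.
Claim 3 (£6504): deductible met; 15% of £6504 = £975.60. Adding that to £1328.35 gives £2303.95, past the £2150 cap; patient pays only £2150 − £1328.35 = £821.65. Plan pays £6504 − £821.65 = £5682.35.

£5682.35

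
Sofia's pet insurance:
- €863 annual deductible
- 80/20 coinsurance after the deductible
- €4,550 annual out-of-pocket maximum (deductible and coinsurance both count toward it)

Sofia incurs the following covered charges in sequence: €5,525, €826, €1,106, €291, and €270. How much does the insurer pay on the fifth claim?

€216

Claim 1 (€5,525): €863 finishes the deductible; €4,662 goes to coinsurance; owner's 20% is €932.40. Owner owes €1,795.40 (running OOP €1,795.40). Plan pays €5,525 − €1,795.40 = €3,729.60.
Claim 2 (€826): 20% coinsurance on €826 = €165.20. Owner pays €165.20; OOP now €1,960.60. Plan pays €826 − €165.20 = €660.80.
Claim 3 (€1,106): deductible already satisfied, so owner's share is 20% × €1,106 = €221.20. Owner owes €221.20 (running OOP €2,181.80). Plan pays €1,106 − €221.20 = €884.80.
Claim 4 (€291): deductible already satisfied, so owner's share is 20% × €291 = €58.20. Owner pays €58.20; OOP now €2,240. Insurer: €291 − €58.20 = €232.80.
Claim 5 (€270): deductible met; 20% of €270 = €54. Owner pays €54; OOP now €2,294. Insurer: €270 − €54 = €216.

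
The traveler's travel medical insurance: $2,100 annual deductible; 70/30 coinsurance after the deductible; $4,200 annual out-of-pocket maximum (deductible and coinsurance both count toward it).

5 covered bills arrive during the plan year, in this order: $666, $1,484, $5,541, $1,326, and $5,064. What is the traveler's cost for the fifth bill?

$24.90

Claim 1 ($666): fully absorbed by the deductible. Traveler pays $666; OOP now $666.
Claim 2 ($1,484): deductible takes $1,434, $50 remains; 30% of $50 = $15. Cost to traveler: $1,449. OOP to date $2,115.
Claim 3 ($5,541): deductible already satisfied, so traveler's share is 30% × $5,541 = $1,662.30. Traveler owes $1,662.30 (running OOP $3,777.30).
Claim 4 ($1,326): 30% coinsurance on $1,326 = $397.80. Cost to traveler: $397.80. OOP to date $4,175.10.
Claim 5 ($5,064): 30% coinsurance on $5,064 = $1,519.20. Adding that to $4,175.10 gives $5,694.30, past the $4,200 cap; traveler pays only $4,200 − $4,175.10 = $24.90.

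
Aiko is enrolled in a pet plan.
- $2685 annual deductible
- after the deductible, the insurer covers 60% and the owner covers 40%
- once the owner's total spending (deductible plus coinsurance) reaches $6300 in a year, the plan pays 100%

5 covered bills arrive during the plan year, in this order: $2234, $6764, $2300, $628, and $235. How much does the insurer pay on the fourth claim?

$458.20

#1 ($2234): entire amount goes to the deductible. Cost to owner: $2234. OOP to date $2234. Plan pays $2234 − $2234 = $0.
#2 ($6764): $451 to deductible, leaving $6313; coinsurance $6313 × 40% = $2525.20. Owner owes $2976.20 (running OOP $5210.20). Plan pays $6764 − $2976.20 = $3787.80.
#3 ($2300): 40% coinsurance on $2300 = $920. Owner pays $920; OOP now $6130.20. Insurer: $2300 − $920 = $1380.
#4 ($628): 40% coinsurance on $628 = $251.20. That would push OOP to $6381.40, over the $6300 cap, so owner pays $6300 − $6130.20 = $169.80. Insurer: $628 − $169.80 = $458.20.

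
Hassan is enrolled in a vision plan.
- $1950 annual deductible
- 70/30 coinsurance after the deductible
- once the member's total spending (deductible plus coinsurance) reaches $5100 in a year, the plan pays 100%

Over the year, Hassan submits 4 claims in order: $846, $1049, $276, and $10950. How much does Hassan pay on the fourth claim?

Claim 1 ($846): entire amount goes to the deductible. Member owes $846 (running OOP $846).
Claim 2 ($1049): entire amount goes to the deductible. Cost to member: $1049. OOP to date $1895.
Claim 3 ($276): $55 to deductible, leaving $221; coinsurance $221 × 30% = $66.30. Member owes $121.30 (running OOP $2016.30).
Claim 4 ($10950): deductible already satisfied, so member's share is 30% × $10950 = $3285. Adding that to $2016.30 gives $5301.30, past the $5100 cap; member pays only $5100 − $2016.30 = $3083.70.

$3083.70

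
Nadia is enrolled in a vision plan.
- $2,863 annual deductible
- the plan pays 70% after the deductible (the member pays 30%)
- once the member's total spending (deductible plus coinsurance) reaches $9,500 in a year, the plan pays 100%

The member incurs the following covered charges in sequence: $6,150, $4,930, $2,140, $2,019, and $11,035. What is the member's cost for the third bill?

$642

Bill 1, $6,150: $2,863 to deductible, leaving $3,287; member's 30% is $986.10. Member owes $3,849.10 (running OOP $3,849.10).
Bill 2, $4,930: 30% coinsurance on $4,930 = $1,479. Member pays $1,479; OOP now $5,328.10.
Bill 3, $2,140: deductible met; 30% of $2,140 = $642. Cost to member: $642. OOP to date $5,970.10.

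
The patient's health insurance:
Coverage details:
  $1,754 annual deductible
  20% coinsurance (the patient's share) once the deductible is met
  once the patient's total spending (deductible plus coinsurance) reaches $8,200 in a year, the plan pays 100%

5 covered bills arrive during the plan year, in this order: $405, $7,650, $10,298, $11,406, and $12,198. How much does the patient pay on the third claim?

$2,059.60

#1 ($405): all of it applies to the deductible. Cost to patient: $405. OOP to date $405.
#2 ($7,650): deductible takes $1,349, $6,301 remains; coinsurance $6,301 × 20% = $1,260.20. Patient pays $2,609.20; OOP now $3,014.20.
#3 ($10,298): deductible met; 20% of $10,298 = $2,059.60. Patient pays $2,059.60; OOP now $5,073.80.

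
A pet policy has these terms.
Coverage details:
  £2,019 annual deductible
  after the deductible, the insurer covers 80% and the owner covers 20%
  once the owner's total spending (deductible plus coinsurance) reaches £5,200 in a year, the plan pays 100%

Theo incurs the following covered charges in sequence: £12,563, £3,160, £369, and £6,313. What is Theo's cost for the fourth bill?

#1 (£12,563): £2,019 finishes the deductible; £10,544 goes to coinsurance; owner's 20% is £2,108.80. Owner owes £4,127.80 (running OOP £4,127.80).
#2 (£3,160): 20% coinsurance on £3,160 = £632. Cost to owner: £632. OOP to date £4,759.80.
#3 (£369): deductible already satisfied, so owner's share is 20% × £369 = £73.80. Owner pays £73.80; OOP now £4,833.60.
#4 (£6,313): 20% coinsurance on £6,313 = £1,262.60. Adding that to £4,833.60 gives £6,096.20, past the £5,200 cap; owner pays only £5,200 − £4,833.60 = £366.40.

£366.40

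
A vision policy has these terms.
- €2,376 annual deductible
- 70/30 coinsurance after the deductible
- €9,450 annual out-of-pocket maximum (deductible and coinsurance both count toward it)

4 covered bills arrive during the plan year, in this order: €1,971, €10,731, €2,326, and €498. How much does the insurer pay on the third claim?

#1 (€1,971): fully absorbed by the deductible. Member pays €1,971; OOP now €1,971. Insurer: €1,971 − €1,971 = €0.
#2 (€10,731): deductible takes €405, €10,326 remains; 30% of €10,326 = €3,097.80. Cost to member: €3,502.80. OOP to date €5,473.80. Insurer: €10,731 − €3,502.80 = €7,228.20.
#3 (€2,326): deductible already satisfied, so member's share is 30% × €2,326 = €697.80. Member pays €697.80; OOP now €6,171.60. Plan pays €2,326 − €697.80 = €1,628.20.

€1,628.20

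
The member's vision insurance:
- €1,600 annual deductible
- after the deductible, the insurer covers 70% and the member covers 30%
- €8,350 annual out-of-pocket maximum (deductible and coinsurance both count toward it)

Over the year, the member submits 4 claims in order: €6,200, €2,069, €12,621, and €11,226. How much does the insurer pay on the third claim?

Claim 1 — €6,200: deductible takes €1,600, €4,600 remains; member's 30% is €1,380. Cost to member: €2,980. OOP to date €2,980. Plan pays €6,200 − €2,980 = €3,220.
Claim 2 — €2,069: deductible already satisfied, so member's share is 30% × €2,069 = €620.70. Member pays €620.70; OOP now €3,600.70. Plan pays €2,069 − €620.70 = €1,448.30.
Claim 3 — €12,621: 30% coinsurance on €12,621 = €3,786.30. Cost to member: €3,786.30. OOP to date €7,387. Insurer: €12,621 − €3,786.30 = €8,834.70.

€8,834.70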